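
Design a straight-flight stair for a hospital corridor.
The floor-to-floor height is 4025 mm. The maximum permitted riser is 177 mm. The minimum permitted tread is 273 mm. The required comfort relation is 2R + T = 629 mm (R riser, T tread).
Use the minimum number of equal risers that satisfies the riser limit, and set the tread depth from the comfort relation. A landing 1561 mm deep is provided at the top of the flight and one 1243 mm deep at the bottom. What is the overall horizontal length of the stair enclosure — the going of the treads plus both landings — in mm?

4025 / 177 = 22.74, so 23 risers are needed.
Riser R = 4025 / 23 = 175 mm, within the 177 mm limit.
T = 629 − 2·175 = 279 mm, which satisfies the 273 mm minimum.
23 risers give 22 treads; going = 22 × 279 = 6138 mm.
Add landings: 6138 + 1561 + 1243 = 8942 mm.

8942 mm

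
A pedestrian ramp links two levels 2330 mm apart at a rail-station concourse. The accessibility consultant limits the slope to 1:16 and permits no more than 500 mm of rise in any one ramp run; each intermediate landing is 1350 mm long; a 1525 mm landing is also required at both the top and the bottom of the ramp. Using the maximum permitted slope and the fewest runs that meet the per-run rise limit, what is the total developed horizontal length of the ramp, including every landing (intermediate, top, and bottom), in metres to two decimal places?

⌈2330/500⌉ = 5 ramp runs. That means 4 intermediate landings.
Ramp run (horizontal) at 1:16: 2330 × 16 = 37280 mm.
4 intermediate landings contribute 4 × 1350 = 5400 mm.
Top and bottom landings: 2 × 1525 = 3050 mm.
Total = 37280 + 5400 + 3050 = 45730 mm.
= 45.73 m.

45.73 m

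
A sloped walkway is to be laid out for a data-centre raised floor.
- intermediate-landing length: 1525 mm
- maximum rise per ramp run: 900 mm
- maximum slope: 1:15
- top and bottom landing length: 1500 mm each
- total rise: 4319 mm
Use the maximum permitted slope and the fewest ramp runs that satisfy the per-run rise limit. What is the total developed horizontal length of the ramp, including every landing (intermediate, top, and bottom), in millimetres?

73885 mm

⌈4319/900⌉ = 5 ramp runs. That means 4 intermediate landings.
Horizontal run for 4319 mm of rise at 1:15 is 4319 × 15 = 64785 mm.
4 intermediate landings contribute 4 × 1525 = 6100 mm.
Top and bottom landings: 2 × 1500 = 3000 mm.
Total = 64785 + 6100 + 3000 = 73885 mm.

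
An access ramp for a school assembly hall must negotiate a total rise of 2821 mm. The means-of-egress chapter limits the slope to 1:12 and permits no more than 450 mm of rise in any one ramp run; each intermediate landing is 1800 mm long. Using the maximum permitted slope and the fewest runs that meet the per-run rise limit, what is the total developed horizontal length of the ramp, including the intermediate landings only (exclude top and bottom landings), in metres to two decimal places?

⌈2821/450⌉ = 7 ramp runs. That means 6 intermediate landings.
Ramp run (horizontal) at 1:12: 2821 × 12 = 33852 mm.
Intermediate landings: 6 × 1800 = 10800 mm.
Developed length = 33852 + 10800 = 44652 mm.
= 44.65 m.

44.65 m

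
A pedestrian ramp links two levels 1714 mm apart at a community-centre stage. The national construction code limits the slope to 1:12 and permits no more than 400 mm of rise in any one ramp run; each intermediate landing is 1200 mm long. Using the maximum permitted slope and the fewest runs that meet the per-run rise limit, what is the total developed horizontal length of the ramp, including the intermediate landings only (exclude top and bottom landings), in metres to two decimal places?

25.37 m

At most 400 each: 1714/400 = 4.29, giving 5 ramp runs. That means 4 intermediate landings.
Horizontal run for 1714 mm of rise at 1:12 is 1714 × 12 = 20568 mm.
4 intermediate landings contribute 4 × 1200 = 4800 mm.
Developed length = 20568 + 4800 = 25368 mm.
= 25.37 m.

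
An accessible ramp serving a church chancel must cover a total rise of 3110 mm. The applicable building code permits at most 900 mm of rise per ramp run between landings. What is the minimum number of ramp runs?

3110 / 900 = 3.46, so 4 ramp runs are needed.

4 runs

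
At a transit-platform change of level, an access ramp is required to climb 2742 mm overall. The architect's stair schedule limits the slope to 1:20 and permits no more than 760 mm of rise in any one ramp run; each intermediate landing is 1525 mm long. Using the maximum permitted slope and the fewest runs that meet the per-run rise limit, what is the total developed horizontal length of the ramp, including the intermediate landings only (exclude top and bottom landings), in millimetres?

59415 mm

2742 / 760 = 3.61, so 4 ramp runs are needed. That means 3 intermediate landings.
Ramp run (horizontal) at 1:20: 2742 × 20 = 54840 mm.
3 intermediate landings contribute 3 × 1525 = 4575 mm.
Total developed length = 54840 + 4575 = 59415 mm.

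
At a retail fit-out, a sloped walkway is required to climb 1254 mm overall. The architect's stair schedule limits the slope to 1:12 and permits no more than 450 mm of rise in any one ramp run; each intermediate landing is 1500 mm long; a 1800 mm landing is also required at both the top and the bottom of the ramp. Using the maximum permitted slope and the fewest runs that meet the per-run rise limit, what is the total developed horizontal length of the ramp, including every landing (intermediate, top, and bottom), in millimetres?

21648 mm

1254 / 450 = 2.787 → round up to 3 ramp runs. That means 2 intermediate landings.
Ramp run (horizontal) at 1:12: 1254 × 12 = 15048 mm.
Intermediate landings: 2 × 1500 = 3000 mm.
Top and bottom landings: 2 × 1800 = 3600 mm.
Total = 15048 + 3000 + 3600 = 21648 mm.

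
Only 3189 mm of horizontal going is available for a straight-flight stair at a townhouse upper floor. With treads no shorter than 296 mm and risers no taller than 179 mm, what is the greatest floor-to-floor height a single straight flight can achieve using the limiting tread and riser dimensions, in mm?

1969 mm

3189 / 296 = 10.77, so 10 treads fit.
Risers = treads + 1 = 11.
Maximum height = 11 × 179 = 1969 mm.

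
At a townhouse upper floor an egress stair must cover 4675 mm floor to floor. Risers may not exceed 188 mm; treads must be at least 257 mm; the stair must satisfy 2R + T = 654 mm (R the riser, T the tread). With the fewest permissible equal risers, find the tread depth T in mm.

280 mm

4675 / 188 = 24.867 → round up to 25 risers.
Riser R = 4675 / 25 = 187 mm, within the 188 mm limit.
Tread T = 654 − 2 × 187 = 280 mm (≥ 257 mm).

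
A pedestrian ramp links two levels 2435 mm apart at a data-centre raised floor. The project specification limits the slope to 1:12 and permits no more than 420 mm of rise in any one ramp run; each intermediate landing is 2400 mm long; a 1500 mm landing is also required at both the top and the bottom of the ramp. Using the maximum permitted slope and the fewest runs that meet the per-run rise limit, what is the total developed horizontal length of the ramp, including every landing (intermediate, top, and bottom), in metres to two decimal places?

At most 420 each: 2435/420 = 5.80, giving 6 ramp runs. That means 5 intermediate landings.
Horizontal run for 2435 mm of rise at 1:12 is 2435 × 12 = 29220 mm.
5 intermediate landings contribute 5 × 2400 = 12000 mm.
Top and bottom landings: 2 × 1500 = 3000 mm.
Total = 29220 + 12000 + 3000 = 44220 mm.
= 44.22 m.

44.22 m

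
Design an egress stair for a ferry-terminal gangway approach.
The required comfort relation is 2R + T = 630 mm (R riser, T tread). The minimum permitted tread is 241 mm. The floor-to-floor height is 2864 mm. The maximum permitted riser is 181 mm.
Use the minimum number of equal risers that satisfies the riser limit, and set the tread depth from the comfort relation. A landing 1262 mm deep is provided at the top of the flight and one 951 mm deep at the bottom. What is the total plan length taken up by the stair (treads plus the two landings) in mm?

6293 mm

2864 / 181 = 15.823 → round up to 16 risers.
Riser R = 2864 / 16 = 179 mm, within the 181 mm limit.
T = 630 − 2·179 = 272 mm, which satisfies the 241 mm minimum.
Going = (16 − 1) × 272 = 4080 mm.
Add landings: 4080 + 1262 + 951 = 6293 mm.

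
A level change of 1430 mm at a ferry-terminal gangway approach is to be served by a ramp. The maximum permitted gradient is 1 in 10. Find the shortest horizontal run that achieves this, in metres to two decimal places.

Run = rise × 10 = 1430 × 10 = 14300 mm.
14300 mm = 14.30 m.

14.30 m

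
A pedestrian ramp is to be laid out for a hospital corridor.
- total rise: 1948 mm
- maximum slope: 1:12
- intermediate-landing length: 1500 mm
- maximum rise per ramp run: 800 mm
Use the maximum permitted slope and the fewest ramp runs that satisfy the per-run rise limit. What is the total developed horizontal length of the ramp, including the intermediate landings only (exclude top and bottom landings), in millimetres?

1948 / 800 = 2.44, so 3 ramp runs are needed. That means 2 intermediate landings.
Ramp run (horizontal) at 1:12: 1948 × 12 = 23376 mm.
2 intermediate landings contribute 2 × 1500 = 3000 mm.
Developed length = 23376 + 3000 = 26376 mm.

26376 mm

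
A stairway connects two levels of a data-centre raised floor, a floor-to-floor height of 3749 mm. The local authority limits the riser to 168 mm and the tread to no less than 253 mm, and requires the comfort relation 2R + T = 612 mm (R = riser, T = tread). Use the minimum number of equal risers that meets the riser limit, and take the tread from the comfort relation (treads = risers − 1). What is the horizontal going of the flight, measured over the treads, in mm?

6292 mm

⌈3749/168⌉ = 23 risers.
Riser R = 3749 / 23 = 163 mm, within the 168 mm limit.
From 2R + T = 612: T = 612 − 326 = 286 mm.
Treads = 23 − 1 = 22; going = 22 × 286 = 6292 mm.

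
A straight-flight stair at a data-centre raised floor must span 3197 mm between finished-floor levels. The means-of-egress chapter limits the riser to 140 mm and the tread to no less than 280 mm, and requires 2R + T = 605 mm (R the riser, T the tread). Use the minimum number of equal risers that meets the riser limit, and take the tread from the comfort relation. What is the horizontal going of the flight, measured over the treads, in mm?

7194 mm

3197 / 140 = 22.836 → round up to 23 risers.
R = 3197 ÷ 23 = 139 mm.
From 2R + T = 605: T = 605 − 278 = 327 mm.
23 risers give 22 treads; going = 22 × 327 = 7194 mm.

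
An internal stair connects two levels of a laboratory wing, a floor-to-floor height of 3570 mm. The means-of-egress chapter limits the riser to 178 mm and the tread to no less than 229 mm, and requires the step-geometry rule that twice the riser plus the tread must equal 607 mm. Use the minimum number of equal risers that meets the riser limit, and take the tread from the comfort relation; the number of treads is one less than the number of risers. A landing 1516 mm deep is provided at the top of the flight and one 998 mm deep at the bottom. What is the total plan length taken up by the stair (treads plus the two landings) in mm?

7854 mm

3570 / 178 = 20.06, so 21 risers are needed.
Each riser is 3570/21 = 170 mm (≤ 178 mm).
T = 607 − 2·170 = 267 mm, which satisfies the 229 mm minimum.
Going = (21 − 1) × 267 = 5340 mm.
Add landings: 5340 + 1516 + 998 = 7854 mm.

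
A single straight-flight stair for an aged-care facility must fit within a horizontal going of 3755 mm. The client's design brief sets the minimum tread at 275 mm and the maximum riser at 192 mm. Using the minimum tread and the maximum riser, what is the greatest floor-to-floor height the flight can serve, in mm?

2688 mm

Treads that fit: ⌊3755 / 275⌋ = 13.
Risers = treads + 1 = 14.
Maximum height = 14 × 192 = 2688 mm.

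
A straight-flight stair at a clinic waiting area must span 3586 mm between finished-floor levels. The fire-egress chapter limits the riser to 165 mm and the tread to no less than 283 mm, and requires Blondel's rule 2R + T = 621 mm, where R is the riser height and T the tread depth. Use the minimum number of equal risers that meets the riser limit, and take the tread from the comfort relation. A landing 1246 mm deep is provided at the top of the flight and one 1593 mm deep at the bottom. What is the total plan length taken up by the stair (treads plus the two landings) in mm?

9034 mm

3586 / 165 = 21.733 → round up to 22 risers.
Each riser is 3586/22 = 163 mm (≤ 165 mm).
T = 621 − 2·163 = 295 mm, which satisfies the 283 mm minimum.
Going = (22 − 1) × 295 = 6195 mm.
Add landings: 6195 + 1246 + 1593 = 9034 mm.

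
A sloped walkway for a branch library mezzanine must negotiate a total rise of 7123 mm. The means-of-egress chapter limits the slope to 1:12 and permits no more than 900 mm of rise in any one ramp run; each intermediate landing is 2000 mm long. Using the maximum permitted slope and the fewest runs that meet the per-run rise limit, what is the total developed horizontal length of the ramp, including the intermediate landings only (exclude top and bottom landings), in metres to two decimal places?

99.48 m

7123 / 900 = 7.914 → round up to 8 ramp runs. That means 7 intermediate landings.
Ramp run (horizontal) at 1:12: 7123 × 12 = 85476 mm.
7 intermediate landings contribute 7 × 2000 = 14000 mm.
Developed length = 85476 + 14000 = 99476 mm.
= 99.48 m.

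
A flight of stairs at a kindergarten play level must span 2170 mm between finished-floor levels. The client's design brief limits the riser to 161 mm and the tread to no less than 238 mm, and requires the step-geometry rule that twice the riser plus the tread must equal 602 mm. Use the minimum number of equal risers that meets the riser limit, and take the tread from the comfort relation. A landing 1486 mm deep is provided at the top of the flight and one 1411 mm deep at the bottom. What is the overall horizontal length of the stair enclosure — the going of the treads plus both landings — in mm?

6693 mm

At most 161 each: 2170/161 = 13.48, giving 14 risers.
Riser R = 2170 / 14 = 155 mm, within the 161 mm limit.
T = 602 − 2·155 = 292 mm, which satisfies the 238 mm minimum.
Treads = 14 − 1 = 13; going = 13 × 292 = 3796 mm.
Add landings: 3796 + 1486 + 1411 = 6693 mm.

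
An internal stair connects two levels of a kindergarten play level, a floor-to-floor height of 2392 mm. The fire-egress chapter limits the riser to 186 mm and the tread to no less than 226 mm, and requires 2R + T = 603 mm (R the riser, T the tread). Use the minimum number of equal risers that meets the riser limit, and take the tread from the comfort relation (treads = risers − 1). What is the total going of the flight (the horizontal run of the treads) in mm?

2392 / 186 = 12.860 → round up to 13 risers.
Each riser is 2392/13 = 184 mm (≤ 186 mm).
Tread T = 603 − 2 × 184 = 235 mm (≥ 226 mm).
Treads = 13 − 1 = 12; going = 12 × 235 = 2820 mm.

2820 mm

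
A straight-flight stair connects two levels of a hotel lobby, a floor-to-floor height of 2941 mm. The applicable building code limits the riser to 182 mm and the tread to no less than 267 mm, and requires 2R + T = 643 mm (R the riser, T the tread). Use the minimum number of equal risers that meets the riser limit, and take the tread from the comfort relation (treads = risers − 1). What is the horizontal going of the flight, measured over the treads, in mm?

2941 / 182 = 16.16, so 17 risers are needed.
R = 2941 ÷ 17 = 173 mm.
From 2R + T = 643: T = 643 − 346 = 297 mm.
Treads = 17 − 1 = 16; going = 16 × 297 = 4752 mm.

4752 mm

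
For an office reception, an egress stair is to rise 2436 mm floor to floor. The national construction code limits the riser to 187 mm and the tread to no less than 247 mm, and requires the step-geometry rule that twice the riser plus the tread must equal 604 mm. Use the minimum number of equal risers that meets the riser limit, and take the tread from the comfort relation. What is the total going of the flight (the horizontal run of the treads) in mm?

2436 / 187 = 13.03, so 14 risers are needed.
Each riser is 2436/14 = 174 mm (≤ 187 mm).
From 2R + T = 604: T = 604 − 348 = 256 mm.
14 risers give 13 treads; going = 13 × 256 = 3328 mm.

3328 mm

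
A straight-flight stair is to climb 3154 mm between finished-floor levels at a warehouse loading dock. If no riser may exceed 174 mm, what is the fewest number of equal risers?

19 risers

At most 174 each: 3154/174 = 18.13, giving 19 risers.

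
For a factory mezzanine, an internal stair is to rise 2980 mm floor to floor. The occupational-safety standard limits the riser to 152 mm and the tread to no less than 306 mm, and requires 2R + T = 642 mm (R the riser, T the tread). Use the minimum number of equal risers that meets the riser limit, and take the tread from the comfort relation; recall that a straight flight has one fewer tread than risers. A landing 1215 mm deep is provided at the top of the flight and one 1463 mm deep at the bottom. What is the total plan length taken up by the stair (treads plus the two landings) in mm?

At most 152 each: 2980/152 = 19.61, giving 20 risers.
Each riser is 2980/20 = 149 mm (≤ 152 mm).
T = 642 − 2·149 = 344 mm, which satisfies the 306 mm minimum.
20 risers give 19 treads; going = 19 × 344 = 6536 mm.
Enclosure = 6536 + 1215 + 1463 = 9214 mm.

9214 mm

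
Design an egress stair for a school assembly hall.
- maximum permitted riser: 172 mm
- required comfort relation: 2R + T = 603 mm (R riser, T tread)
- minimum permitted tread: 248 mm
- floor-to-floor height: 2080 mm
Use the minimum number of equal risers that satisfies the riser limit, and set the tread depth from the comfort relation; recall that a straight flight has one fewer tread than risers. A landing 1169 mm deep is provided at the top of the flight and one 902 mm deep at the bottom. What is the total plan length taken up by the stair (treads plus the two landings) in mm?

⌈2080/172⌉ = 13 risers.
Riser R = 2080 / 13 = 160 mm, within the 172 mm limit.
Tread T = 603 − 2 × 160 = 283 mm (≥ 248 mm).
13 risers give 12 treads; going = 12 × 283 = 3396 mm.
Add landings: 3396 + 1169 + 902 = 5467 mm.

5467 mm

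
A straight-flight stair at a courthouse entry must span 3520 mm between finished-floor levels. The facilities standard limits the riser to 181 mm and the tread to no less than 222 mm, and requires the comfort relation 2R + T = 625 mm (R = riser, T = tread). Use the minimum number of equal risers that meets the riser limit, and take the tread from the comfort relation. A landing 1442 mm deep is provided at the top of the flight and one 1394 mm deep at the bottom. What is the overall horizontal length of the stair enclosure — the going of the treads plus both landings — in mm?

3520 / 181 = 19.45, so 20 risers are needed.
R = 3520 ÷ 20 = 176 mm.
From 2R + T = 625: T = 625 − 352 = 273 mm.
Treads = 20 − 1 = 19; going = 19 × 273 = 5187 mm.
Enclosure = 5187 + 1442 + 1394 = 8023 mm.

8023 mm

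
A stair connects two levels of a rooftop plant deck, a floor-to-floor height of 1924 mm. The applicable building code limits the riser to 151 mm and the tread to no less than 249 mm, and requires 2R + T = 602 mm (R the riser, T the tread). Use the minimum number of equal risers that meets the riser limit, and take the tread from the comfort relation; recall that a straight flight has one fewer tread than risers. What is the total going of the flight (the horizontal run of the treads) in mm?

At most 151 each: 1924/151 = 12.74, giving 13 risers.
Each riser is 1924/13 = 148 mm (≤ 151 mm).
T = 602 − 2·148 = 306 mm, which satisfies the 249 mm minimum.
Treads = 13 − 1 = 12; going = 12 × 306 = 3672 mm.

3672 mm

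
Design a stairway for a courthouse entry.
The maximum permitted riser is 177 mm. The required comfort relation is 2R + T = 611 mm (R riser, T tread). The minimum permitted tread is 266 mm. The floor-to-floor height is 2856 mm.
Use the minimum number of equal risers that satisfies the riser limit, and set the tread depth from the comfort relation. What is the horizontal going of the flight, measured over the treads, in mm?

4400 mm

2856 / 177 = 16.136 → round up to 17 risers.
R = 2856 ÷ 17 = 168 mm.
From 2R + T = 611: T = 611 − 336 = 275 mm.
17 risers give 16 treads; going = 16 × 275 = 4400 mm.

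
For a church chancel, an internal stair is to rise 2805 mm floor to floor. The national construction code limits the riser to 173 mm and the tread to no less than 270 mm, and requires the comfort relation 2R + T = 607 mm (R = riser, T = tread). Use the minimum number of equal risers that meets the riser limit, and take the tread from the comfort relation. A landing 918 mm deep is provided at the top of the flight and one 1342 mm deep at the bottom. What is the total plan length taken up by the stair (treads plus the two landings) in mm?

2805 / 173 = 16.21, so 17 risers are needed.
R = 2805 ÷ 17 = 165 mm.
T = 607 − 2·165 = 277 mm, which satisfies the 270 mm minimum.
Going = (17 − 1) × 277 = 4432 mm.
Add landings: 4432 + 918 + 1342 = 6692 mm.

6692 mm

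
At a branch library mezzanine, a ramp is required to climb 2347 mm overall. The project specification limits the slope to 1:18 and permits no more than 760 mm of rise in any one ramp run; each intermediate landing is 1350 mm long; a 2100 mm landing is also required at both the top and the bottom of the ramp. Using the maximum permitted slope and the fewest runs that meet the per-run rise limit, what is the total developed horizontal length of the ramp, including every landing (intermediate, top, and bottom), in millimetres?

50496 mm

2347 / 760 = 3.09, so 4 ramp runs are needed. That means 3 intermediate landings.
Ramp run (horizontal) at 1:18: 2347 × 18 = 42246 mm.
Intermediate landings: 3 × 1350 = 4050 mm.
Top and bottom landings: 2 × 2100 = 4200 mm.
Total = 42246 + 4050 + 4200 = 50496 mm.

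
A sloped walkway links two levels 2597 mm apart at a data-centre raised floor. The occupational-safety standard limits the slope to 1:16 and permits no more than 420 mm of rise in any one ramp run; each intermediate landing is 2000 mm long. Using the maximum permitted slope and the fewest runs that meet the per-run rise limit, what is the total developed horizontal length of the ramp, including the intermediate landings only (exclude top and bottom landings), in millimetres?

2597 / 420 = 6.18, so 7 ramp runs are needed. That means 6 intermediate landings.
Ramp run (horizontal) at 1:16: 2597 × 16 = 41552 mm.
Intermediate landings: 6 × 2000 = 12000 mm.
Total developed length = 41552 + 12000 = 53552 mm.

53552 mm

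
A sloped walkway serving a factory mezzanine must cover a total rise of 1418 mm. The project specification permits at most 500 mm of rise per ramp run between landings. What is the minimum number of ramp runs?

1418 / 500 = 2.84, so 3 ramp runs are needed.

3 runs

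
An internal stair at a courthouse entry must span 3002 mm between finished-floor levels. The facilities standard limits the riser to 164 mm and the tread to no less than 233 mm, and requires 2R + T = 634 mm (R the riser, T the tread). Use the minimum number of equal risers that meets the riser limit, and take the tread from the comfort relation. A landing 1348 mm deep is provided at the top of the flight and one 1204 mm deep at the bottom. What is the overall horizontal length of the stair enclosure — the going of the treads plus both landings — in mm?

3002 / 164 = 18.305 → round up to 19 risers.
R = 3002 ÷ 19 = 158 mm.
T = 634 − 2·158 = 318 mm, which satisfies the 233 mm minimum.
Going = (19 − 1) × 318 = 5724 mm.
Add landings: 5724 + 1348 + 1204 = 8276 mm.

8276 mm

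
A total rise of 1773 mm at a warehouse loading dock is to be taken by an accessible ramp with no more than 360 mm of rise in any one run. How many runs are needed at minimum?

5 runs

1773 / 360 = 4.925 → round up to 5 ramp runs.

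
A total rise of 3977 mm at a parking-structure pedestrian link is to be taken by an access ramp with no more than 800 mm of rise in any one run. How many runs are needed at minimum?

3977 / 800 = 4.97, so 5 ramp runs are needed.

5 runs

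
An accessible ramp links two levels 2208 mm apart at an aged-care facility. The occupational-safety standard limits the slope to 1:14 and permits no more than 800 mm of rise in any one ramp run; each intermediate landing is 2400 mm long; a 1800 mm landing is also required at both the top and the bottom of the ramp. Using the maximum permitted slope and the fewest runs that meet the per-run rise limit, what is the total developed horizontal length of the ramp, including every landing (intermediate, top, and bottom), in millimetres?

2208 / 800 = 2.760 → round up to 3 ramp runs. That means 2 intermediate landings.
Horizontal run for 2208 mm of rise at 1:14 is 2208 × 14 = 30912 mm.
Intermediate landings: 2 × 2400 = 4800 mm.
Top and bottom landings: 2 × 1800 = 3600 mm.
Total = 30912 + 4800 + 3600 = 39312 mm.

39312 mm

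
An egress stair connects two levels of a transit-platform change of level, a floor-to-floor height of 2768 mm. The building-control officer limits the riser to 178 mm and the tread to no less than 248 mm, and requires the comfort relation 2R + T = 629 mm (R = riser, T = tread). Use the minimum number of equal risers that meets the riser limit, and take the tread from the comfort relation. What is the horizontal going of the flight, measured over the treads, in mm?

2768 / 178 = 15.55, so 16 risers are needed.
Riser R = 2768 / 16 = 173 mm, within the 178 mm limit.
T = 629 − 2·173 = 283 mm, which satisfies the 248 mm minimum.
16 risers give 15 treads; going = 15 × 283 = 4245 mm.

4245 mm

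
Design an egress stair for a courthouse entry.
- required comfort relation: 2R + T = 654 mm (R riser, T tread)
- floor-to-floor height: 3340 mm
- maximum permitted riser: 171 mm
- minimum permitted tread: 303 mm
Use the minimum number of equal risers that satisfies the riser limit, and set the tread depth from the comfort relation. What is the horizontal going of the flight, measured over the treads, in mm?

6080 mm

3340 / 171 = 19.53, so 20 risers are needed.
Each riser is 3340/20 = 167 mm (≤ 171 mm).
From 2R + T = 654: T = 654 − 334 = 320 mm.
Treads = 20 − 1 = 19; going = 19 × 320 = 6080 mm.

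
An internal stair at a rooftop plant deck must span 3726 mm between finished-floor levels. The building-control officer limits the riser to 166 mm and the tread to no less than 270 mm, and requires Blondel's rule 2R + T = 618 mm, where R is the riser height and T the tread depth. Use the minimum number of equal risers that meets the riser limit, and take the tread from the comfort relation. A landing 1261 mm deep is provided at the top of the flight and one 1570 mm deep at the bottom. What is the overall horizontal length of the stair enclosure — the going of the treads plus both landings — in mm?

9299 mm

At most 166 each: 3726/166 = 22.45, giving 23 risers.
R = 3726 ÷ 23 = 162 mm.
Tread T = 618 − 2 × 162 = 294 mm (≥ 270 mm).
23 risers give 22 treads; going = 22 × 294 = 6468 mm.
Add landings: 6468 + 1261 + 1570 = 9299 mm.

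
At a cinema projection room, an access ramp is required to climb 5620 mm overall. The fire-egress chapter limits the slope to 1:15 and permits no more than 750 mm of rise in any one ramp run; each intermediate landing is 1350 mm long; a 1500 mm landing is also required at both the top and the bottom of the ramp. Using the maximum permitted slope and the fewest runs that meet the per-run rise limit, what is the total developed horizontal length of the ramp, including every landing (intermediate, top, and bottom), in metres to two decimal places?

⌈5620/750⌉ = 8 ramp runs. That means 7 intermediate landings.
Horizontal run for 5620 mm of rise at 1:15 is 5620 × 15 = 84300 mm.
7 intermediate landings contribute 7 × 1350 = 9450 mm.
Top and bottom landings: 2 × 1500 = 3000 mm.
Total = 84300 + 9450 + 3000 = 96750 mm.
= 96.75 m.

96.75 m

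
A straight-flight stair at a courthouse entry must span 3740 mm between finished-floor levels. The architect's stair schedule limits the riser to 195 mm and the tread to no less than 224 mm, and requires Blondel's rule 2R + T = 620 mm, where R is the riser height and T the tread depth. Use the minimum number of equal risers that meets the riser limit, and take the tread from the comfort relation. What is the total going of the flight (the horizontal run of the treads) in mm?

⌈3740/195⌉ = 20 risers.
Riser R = 3740 / 20 = 187 mm, within the 195 mm limit.
Tread T = 620 − 2 × 187 = 246 mm (≥ 224 mm).
20 risers give 19 treads; going = 19 × 246 = 4674 mm.

4674 mm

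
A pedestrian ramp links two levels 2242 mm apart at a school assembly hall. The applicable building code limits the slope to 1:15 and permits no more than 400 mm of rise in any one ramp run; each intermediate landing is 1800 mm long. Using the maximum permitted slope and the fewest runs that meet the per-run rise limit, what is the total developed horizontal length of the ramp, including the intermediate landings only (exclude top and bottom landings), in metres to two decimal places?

42.63 m

At most 400 each: 2242/400 = 5.61, giving 6 ramp runs. That means 5 intermediate landings.
Ramp run (horizontal) at 1:15: 2242 × 15 = 33630 mm.
Intermediate landings: 5 × 1800 = 9000 mm.
Developed length = 33630 + 9000 = 42630 mm.
= 42.63 m.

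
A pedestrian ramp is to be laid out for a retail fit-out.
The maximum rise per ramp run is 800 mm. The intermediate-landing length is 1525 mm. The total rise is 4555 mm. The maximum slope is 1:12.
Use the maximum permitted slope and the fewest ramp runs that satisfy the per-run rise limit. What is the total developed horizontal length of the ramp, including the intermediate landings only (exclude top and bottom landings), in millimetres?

At most 800 each: 4555/800 = 5.69, giving 6 ramp runs. That means 5 intermediate landings.
Ramp run (horizontal) at 1:12: 4555 × 12 = 54660 mm.
5 intermediate landings contribute 5 × 1525 = 7625 mm.
Total developed length = 54660 + 7625 = 62285 mm.

62285 mm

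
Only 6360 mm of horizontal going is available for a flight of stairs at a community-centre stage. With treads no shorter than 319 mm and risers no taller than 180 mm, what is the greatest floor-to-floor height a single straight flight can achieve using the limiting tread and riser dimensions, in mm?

3600 mm

6360 / 319 = 19.94, so 19 treads fit.
Risers = treads + 1 = 20.
Maximum height = 20 × 180 = 3600 mm.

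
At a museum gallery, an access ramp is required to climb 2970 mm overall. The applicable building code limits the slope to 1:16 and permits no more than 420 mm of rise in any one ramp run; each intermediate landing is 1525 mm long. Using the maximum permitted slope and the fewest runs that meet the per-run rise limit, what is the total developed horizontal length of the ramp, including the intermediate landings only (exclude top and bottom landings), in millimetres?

At most 420 each: 2970/420 = 7.07, giving 8 ramp runs. That means 7 intermediate landings.
Horizontal run for 2970 mm of rise at 1:16 is 2970 × 16 = 47520 mm.
7 intermediate landings contribute 7 × 1525 = 10675 mm.
Total developed length = 47520 + 10675 = 58195 mm.

58195 mm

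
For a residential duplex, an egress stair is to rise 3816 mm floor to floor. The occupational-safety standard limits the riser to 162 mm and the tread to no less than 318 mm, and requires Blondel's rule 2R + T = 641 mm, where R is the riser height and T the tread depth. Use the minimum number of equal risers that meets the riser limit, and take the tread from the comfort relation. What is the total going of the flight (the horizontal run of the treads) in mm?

7429 mm

3816 / 162 = 23.556 → round up to 24 risers.
Each riser is 3816/24 = 159 mm (≤ 162 mm).
From 2R + T = 641: T = 641 − 318 = 323 mm.
24 risers give 23 treads; going = 23 × 323 = 7429 mm.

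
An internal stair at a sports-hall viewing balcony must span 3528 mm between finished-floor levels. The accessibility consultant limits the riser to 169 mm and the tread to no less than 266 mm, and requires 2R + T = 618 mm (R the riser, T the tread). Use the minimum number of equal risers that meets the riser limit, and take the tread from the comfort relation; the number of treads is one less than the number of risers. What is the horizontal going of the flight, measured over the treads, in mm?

5640 mm

3528 / 169 = 20.88, so 21 risers are needed.
Riser R = 3528 / 21 = 168 mm, within the 169 mm limit.
Tread T = 618 − 2 × 168 = 282 mm (≥ 266 mm).
21 risers give 20 treads; going = 20 × 282 = 5640 mm.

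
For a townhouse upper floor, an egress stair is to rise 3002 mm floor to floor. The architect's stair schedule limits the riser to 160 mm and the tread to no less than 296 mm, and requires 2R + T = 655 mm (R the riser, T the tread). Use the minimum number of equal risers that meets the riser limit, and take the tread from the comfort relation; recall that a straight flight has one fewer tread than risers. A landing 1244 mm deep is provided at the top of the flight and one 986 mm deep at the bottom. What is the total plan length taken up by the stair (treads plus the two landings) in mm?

8332 mm

⌈3002/160⌉ = 19 risers.
Riser R = 3002 / 19 = 158 mm, within the 160 mm limit.
From 2R + T = 655: T = 655 − 316 = 339 mm.
19 risers give 18 treads; going = 18 × 339 = 6102 mm.
Add landings: 6102 + 1244 + 986 = 8332 mm.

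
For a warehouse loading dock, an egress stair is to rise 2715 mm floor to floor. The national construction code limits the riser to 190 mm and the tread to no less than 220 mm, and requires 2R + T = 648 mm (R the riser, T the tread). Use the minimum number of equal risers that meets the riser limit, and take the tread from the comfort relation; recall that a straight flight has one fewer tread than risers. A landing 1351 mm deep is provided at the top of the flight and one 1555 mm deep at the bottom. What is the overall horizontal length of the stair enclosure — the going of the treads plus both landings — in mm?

6910 mm

At most 190 each: 2715/190 = 14.29, giving 15 risers.
R = 2715 ÷ 15 = 181 mm.
T = 648 − 2·181 = 286 mm, which satisfies the 220 mm minimum.
Treads = 15 − 1 = 14; going = 14 × 286 = 4004 mm.
Enclosure = 4004 + 1351 + 1555 = 6910 mm.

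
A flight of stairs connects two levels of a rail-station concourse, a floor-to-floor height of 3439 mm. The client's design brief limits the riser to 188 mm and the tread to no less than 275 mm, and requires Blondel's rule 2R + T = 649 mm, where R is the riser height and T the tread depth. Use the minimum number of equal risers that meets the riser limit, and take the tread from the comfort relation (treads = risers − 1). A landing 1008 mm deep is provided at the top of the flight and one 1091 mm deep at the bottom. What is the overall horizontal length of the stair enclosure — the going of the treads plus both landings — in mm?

7265 mm

3439 / 188 = 18.293 → round up to 19 risers.
Each riser is 3439/19 = 181 mm (≤ 188 mm).
Tread T = 649 − 2 × 181 = 287 mm (≥ 275 mm).
19 risers give 18 treads; going = 18 × 287 = 5166 mm.
Enclosure = 5166 + 1008 + 1091 = 7265 mm.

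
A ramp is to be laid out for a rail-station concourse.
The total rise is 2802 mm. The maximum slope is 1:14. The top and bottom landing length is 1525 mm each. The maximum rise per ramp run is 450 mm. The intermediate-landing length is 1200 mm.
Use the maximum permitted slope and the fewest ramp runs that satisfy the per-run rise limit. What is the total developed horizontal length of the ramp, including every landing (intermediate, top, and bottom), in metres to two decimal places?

49.48 m

2802 / 450 = 6.227 → round up to 7 ramp runs. That means 6 intermediate landings.
Horizontal run for 2802 mm of rise at 1:14 is 2802 × 14 = 39228 mm.
Intermediate landings: 6 × 1200 = 7200 mm.
Top and bottom landings: 2 × 1525 = 3050 mm.
Total = 39228 + 7200 + 3050 = 49478 mm.
= 49.48 m.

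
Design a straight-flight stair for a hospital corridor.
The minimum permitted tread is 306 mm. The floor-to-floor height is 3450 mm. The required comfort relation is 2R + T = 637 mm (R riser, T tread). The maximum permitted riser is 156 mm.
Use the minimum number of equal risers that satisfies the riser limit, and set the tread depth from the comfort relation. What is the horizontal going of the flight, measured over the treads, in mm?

3450 / 156 = 22.115 → round up to 23 risers.
Each riser is 3450/23 = 150 mm (≤ 156 mm).
Tread T = 637 − 2 × 150 = 337 mm (≥ 306 mm).
Treads = 23 − 1 = 22; going = 22 × 337 = 7414 mm.

7414 mm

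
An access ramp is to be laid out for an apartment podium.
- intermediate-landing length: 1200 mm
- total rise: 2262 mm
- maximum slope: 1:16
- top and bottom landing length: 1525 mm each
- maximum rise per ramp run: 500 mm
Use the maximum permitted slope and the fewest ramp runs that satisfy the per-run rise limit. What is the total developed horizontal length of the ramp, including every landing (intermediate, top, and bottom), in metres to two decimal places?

At most 500 each: 2262/500 = 4.52, giving 5 ramp runs. That means 4 intermediate landings.
Horizontal run for 2262 mm of rise at 1:16 is 2262 × 16 = 36192 mm.
Intermediate landings: 4 × 1200 = 4800 mm.
Top and bottom landings: 2 × 1525 = 3050 mm.
Total = 36192 + 4800 + 3050 = 44042 mm.
= 44.04 m.

44.04 m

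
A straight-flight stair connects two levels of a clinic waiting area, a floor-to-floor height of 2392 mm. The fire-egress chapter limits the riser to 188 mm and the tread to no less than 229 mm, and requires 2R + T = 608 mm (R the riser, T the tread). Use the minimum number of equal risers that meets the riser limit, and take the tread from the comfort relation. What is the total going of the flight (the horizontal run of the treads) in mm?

⌈2392/188⌉ = 13 risers.
R = 2392 ÷ 13 = 184 mm.
From 2R + T = 608: T = 608 − 368 = 240 mm.
Going = (13 − 1) × 240 = 2880 mm.

2880 mm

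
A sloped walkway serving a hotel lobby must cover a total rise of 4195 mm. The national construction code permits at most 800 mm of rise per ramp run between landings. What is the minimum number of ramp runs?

⌈4195/800⌉ = 6 ramp runs.

6 runs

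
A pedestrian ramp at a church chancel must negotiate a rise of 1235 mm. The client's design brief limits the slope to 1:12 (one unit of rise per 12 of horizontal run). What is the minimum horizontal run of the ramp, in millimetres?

14820 mm

Run = rise × 12 = 1235 × 12 = 14820 mm.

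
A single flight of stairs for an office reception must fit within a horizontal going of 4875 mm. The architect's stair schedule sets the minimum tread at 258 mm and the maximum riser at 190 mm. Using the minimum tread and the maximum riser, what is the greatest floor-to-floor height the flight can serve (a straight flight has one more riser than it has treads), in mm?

3610 mm

Treads that fit: ⌊4875 / 258⌋ = 18.
Risers = treads + 1 = 19.
Maximum height = 19 × 190 = 3610 mm.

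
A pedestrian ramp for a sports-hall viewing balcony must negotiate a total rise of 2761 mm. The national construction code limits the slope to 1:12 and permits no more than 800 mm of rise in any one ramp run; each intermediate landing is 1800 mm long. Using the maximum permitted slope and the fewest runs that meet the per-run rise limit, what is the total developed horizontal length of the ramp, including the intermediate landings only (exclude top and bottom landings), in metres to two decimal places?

2761 / 800 = 3.451 → round up to 4 ramp runs. That means 3 intermediate landings.
Horizontal run for 2761 mm of rise at 1:12 is 2761 × 12 = 33132 mm.
3 intermediate landings contribute 3 × 1800 = 5400 mm.
Total developed length = 33132 + 5400 = 38532 mm.
= 38.53 m.

38.53 m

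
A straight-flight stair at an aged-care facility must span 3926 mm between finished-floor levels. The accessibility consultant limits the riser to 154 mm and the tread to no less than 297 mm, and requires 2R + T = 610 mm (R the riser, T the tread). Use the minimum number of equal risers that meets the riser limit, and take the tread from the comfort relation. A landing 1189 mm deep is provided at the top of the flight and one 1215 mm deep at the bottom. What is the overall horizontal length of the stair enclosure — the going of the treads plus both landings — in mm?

10104 mm

3926 / 154 = 25.49, so 26 risers are needed.
R = 3926 ÷ 26 = 151 mm.
From 2R + T = 610: T = 610 − 302 = 308 mm.
Going = (26 − 1) × 308 = 7700 mm.
Enclosure = 7700 + 1189 + 1215 = 10104 mm.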